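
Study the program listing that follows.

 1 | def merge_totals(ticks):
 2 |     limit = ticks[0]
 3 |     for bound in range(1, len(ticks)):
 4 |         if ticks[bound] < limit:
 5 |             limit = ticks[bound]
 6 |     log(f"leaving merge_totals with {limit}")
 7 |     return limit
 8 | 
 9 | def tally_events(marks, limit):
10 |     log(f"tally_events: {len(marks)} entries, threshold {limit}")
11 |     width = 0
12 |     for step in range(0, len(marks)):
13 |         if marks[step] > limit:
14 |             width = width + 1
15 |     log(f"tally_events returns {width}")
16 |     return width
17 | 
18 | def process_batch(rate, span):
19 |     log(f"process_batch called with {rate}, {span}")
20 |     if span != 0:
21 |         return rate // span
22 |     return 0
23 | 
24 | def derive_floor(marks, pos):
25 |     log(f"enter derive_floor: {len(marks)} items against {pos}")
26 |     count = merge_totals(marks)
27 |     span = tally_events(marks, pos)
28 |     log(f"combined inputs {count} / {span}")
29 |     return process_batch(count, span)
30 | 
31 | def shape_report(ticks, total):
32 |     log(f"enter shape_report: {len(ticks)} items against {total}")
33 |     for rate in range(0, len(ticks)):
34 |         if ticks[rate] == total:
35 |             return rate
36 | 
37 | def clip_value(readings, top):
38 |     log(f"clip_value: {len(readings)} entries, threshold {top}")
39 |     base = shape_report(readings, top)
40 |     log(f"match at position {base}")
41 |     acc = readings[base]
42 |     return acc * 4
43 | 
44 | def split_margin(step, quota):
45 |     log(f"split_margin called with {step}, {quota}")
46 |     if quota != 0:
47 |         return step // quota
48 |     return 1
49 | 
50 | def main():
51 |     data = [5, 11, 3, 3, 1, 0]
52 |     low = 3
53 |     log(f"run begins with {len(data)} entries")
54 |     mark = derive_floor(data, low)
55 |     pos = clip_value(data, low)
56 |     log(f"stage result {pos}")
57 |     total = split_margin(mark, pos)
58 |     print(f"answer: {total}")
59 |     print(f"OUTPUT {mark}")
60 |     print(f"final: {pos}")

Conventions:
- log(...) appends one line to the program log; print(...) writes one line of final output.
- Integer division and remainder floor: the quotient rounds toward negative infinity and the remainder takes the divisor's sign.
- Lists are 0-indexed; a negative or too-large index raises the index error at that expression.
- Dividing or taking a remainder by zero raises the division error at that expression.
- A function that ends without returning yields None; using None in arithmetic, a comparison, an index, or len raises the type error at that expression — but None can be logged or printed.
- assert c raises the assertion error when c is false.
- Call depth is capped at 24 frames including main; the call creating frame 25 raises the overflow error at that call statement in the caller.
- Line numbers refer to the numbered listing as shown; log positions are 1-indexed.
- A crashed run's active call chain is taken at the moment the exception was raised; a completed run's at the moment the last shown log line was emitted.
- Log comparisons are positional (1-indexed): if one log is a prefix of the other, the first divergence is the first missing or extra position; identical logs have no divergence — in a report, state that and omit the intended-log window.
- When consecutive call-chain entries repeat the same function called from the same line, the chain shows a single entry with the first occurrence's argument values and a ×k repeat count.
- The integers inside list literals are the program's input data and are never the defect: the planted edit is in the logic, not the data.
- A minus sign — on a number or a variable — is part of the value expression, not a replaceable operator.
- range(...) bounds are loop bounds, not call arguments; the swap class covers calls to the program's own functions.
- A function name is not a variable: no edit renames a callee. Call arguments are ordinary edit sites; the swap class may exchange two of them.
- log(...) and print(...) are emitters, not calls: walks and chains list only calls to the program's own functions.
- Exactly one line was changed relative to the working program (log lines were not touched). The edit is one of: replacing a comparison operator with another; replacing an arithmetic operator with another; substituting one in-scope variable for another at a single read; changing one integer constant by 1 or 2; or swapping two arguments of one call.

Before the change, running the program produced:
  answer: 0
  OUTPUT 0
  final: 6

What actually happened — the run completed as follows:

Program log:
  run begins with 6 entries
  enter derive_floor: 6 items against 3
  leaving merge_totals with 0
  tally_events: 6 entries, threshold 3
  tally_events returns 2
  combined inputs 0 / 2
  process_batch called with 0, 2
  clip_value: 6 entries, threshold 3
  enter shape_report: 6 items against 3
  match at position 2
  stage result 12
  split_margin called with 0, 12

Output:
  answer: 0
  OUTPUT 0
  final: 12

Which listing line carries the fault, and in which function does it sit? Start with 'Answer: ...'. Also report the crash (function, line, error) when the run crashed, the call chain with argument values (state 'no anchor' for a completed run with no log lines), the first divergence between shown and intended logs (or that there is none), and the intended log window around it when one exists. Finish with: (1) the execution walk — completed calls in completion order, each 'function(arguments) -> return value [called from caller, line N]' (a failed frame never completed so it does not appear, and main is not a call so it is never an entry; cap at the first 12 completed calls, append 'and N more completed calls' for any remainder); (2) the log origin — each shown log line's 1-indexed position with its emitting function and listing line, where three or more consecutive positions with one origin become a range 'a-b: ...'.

Answer: the defect is in clip_value at line 42.
The tell: Everything matches until log position 11, which reads 'stage result 12' in place of 'stage result 6'.
Call chain: main -> split_margin(0, 12) (called at line 57).
First divergence: position 11 — the shown line 'stage result 12' should read 'stage result 6'.
Intended log window:
  9: enter shape_report: 6 items against 3
  10: match at position 2
  11: stage result 6
  12: split_margin called with 0, 6
Execution walk:
  merge_totals([5, 11, 3, 3, 1, 0]) -> 0  [called from derive_floor, line 26]
  tally_events([5, 11, 3, 3, 1, 0], 3) -> 2  [called from derive_floor, line 27]
  process_batch(0, 2) -> 0  [called from derive_floor, line 29]
  derive_floor([5, 11, 3, 3, 1, 0], 3) -> 0  [called from main, line 54]
  shape_report([5, 11, 3, 3, 1, 0], 3) -> 2  [called from clip_value, line 39]
  clip_value([5, 11, 3, 3, 1, 0], 3) -> 12  [called from main, line 55]
  split_margin(0, 12) -> 0  [called from main, line 57]
Log origin:
  1: logged in main at line 53
  2: logged in derive_floor at line 25
  3: logged in merge_totals at line 6
  4: logged in tally_events at line 10
  5: logged in tally_events at line 15
  6: logged in derive_floor at line 28
  7: logged in process_batch at line 19
  8: logged in clip_value at line 38
  9: logged in shape_report at line 32
  10: logged in clip_value at line 40
  11: logged in main at line 56
  12: logged in split_margin at line 45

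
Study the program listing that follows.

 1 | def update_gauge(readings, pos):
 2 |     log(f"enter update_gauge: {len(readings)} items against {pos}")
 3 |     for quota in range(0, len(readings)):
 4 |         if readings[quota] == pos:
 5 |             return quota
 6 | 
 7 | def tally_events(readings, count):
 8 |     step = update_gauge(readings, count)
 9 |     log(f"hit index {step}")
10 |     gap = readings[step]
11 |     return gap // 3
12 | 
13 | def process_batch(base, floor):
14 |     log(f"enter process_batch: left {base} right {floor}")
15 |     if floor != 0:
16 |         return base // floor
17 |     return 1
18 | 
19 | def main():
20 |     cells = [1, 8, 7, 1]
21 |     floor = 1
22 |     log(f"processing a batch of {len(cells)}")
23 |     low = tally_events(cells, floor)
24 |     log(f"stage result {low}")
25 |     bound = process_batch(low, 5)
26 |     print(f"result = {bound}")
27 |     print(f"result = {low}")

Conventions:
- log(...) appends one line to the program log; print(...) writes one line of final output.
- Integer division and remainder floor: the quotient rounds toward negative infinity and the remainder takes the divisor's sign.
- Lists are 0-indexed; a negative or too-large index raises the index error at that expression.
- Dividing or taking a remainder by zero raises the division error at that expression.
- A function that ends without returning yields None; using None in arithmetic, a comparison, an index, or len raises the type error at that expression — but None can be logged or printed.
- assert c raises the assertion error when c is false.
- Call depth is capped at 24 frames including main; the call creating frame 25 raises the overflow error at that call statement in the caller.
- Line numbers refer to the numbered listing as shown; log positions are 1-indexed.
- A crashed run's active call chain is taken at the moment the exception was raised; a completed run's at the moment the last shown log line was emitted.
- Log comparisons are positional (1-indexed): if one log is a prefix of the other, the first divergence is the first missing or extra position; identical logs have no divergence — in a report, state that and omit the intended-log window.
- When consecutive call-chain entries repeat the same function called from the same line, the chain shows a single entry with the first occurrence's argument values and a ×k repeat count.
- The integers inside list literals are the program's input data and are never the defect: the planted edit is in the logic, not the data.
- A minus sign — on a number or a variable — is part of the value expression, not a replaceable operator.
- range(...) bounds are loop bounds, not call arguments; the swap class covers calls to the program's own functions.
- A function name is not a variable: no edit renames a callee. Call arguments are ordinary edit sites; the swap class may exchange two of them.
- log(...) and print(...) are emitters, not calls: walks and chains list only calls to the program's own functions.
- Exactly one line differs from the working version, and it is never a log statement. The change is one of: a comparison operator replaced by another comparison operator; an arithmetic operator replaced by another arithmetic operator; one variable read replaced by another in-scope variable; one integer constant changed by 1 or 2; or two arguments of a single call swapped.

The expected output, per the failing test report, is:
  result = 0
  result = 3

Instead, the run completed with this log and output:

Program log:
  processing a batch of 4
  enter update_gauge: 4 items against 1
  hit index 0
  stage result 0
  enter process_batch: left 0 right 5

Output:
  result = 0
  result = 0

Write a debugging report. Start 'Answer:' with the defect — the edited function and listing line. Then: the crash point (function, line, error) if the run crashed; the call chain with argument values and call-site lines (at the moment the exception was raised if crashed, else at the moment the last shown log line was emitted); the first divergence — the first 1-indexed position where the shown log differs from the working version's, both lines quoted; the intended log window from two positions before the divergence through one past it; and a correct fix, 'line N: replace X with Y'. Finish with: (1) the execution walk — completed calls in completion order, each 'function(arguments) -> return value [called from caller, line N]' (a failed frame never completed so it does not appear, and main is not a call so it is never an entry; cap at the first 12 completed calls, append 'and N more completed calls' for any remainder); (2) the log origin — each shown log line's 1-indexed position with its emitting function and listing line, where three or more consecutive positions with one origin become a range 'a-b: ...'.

Answer: the defect is in tally_events at line 11.
Core observation: The earliest visible damage is log position 4 — 'stage result 0' rather than the intended 'stage result 3'.
Call chain: main -> process_batch(0, 5) (called at line 25).
First divergence: position 4; shown 'stage result 0' vs intended 'stage result 3'.
Intended log window:
  2: enter update_gauge: 4 items against 1
  3: hit index 0
  4: stage result 3
  5: enter process_batch: left 3 right 5
Execution walk:
  update_gauge([1, 8, 7, 1], 1) -> 0  [called from tally_events, line 8]
  tally_events([1, 8, 7, 1], 1) -> 0  [called from main, line 23]
  process_batch(0, 5) -> 0  [called from main, line 25]
Origin of each log line:
  1 — main, line 22
  2 — update_gauge, line 2
  3 — tally_events, line 9
  4 — main, line 24
  5 — process_batch, line 14
A correct fix: line 11: replace `//` with `*`.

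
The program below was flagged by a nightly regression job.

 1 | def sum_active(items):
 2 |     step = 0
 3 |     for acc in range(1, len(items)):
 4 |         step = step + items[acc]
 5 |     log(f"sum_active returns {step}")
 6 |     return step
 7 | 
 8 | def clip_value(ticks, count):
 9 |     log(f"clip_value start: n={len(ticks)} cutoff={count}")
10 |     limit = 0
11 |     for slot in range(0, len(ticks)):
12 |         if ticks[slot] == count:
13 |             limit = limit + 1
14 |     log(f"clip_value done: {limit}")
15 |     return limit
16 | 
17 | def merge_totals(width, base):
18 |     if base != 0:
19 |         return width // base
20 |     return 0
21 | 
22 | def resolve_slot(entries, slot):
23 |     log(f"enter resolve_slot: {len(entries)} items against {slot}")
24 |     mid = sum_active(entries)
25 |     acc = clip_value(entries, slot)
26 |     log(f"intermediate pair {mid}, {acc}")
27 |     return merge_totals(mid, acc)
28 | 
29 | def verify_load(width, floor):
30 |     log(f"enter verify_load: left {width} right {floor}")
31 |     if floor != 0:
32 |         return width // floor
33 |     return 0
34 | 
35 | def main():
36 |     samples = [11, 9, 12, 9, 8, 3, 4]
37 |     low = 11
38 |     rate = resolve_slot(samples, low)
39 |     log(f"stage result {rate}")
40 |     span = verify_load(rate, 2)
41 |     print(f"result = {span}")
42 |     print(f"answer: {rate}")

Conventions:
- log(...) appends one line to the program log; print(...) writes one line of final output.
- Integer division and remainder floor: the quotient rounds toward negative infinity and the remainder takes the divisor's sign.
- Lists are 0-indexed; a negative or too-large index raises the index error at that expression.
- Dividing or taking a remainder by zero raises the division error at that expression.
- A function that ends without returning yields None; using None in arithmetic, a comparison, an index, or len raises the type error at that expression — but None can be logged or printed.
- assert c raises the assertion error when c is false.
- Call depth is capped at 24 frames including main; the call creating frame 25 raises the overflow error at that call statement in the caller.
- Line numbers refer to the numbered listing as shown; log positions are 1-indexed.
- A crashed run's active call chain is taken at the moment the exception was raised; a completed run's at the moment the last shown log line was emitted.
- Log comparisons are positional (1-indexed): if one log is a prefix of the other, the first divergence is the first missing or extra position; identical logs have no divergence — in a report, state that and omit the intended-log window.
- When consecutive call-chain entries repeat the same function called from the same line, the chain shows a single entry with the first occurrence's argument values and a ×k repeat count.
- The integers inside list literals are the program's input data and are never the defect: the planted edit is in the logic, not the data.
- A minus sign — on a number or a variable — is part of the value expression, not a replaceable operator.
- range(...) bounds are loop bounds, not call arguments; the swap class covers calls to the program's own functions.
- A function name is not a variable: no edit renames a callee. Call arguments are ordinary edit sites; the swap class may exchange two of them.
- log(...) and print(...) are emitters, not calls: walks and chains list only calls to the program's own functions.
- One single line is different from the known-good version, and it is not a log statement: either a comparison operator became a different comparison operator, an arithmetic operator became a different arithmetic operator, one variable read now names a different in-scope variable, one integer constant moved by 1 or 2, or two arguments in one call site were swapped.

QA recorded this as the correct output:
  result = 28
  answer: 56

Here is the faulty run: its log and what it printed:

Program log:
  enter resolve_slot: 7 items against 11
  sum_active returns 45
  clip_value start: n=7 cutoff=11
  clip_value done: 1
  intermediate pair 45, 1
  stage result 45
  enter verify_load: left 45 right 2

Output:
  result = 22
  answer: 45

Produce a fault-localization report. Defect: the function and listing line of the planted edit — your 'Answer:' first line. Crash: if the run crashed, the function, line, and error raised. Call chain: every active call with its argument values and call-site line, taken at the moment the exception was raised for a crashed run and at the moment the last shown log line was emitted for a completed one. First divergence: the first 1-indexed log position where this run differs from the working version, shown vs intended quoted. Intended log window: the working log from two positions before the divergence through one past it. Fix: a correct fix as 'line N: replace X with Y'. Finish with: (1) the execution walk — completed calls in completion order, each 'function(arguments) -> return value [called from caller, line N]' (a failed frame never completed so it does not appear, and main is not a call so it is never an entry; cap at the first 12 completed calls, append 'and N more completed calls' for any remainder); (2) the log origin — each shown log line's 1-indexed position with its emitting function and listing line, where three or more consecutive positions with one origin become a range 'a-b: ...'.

Answer: the defect is in sum_active at line 3.
Key observation: The log first diverges at position 2: the faulty run prints 'sum_active returns 45' where the working version prints 'sum_active returns 56'.
Call chain: main -> verify_load(45, 2) (called at line 40).
First divergence: at position 2 the run shows 'sum_active returns 45' where the working version logs 'sum_active returns 56'.
Intended log window:
  1: enter resolve_slot: 7 items against 11
  2: sum_active returns 56
  3: clip_value start: n=7 cutoff=11
Execution walk:
  sum_active([11, 9, 12, 9, 8, 3, 4]) -> 45  [called from resolve_slot, line 24]
  clip_value([11, 9, 12, 9, 8, 3, 4], 11) -> 1  [called from resolve_slot, line 25]
  merge_totals(45, 1) -> 45  [called from resolve_slot, line 27]
  resolve_slot([11, 9, 12, 9, 8, 3, 4], 11) -> 45  [called from main, line 38]
  verify_load(45, 2) -> 22  [called from main, line 40]
Log line origins:
  1: emitted by resolve_slot (line 23)
  2: emitted by sum_active (line 5)
  3: emitted by clip_value (line 9)
  4: emitted by clip_value (line 14)
  5: emitted by resolve_slot (line 26)
  6: emitted by main (line 39)
  7: emitted by verify_load (line 30)
A correct fix: line 3: replace `1` with `0`.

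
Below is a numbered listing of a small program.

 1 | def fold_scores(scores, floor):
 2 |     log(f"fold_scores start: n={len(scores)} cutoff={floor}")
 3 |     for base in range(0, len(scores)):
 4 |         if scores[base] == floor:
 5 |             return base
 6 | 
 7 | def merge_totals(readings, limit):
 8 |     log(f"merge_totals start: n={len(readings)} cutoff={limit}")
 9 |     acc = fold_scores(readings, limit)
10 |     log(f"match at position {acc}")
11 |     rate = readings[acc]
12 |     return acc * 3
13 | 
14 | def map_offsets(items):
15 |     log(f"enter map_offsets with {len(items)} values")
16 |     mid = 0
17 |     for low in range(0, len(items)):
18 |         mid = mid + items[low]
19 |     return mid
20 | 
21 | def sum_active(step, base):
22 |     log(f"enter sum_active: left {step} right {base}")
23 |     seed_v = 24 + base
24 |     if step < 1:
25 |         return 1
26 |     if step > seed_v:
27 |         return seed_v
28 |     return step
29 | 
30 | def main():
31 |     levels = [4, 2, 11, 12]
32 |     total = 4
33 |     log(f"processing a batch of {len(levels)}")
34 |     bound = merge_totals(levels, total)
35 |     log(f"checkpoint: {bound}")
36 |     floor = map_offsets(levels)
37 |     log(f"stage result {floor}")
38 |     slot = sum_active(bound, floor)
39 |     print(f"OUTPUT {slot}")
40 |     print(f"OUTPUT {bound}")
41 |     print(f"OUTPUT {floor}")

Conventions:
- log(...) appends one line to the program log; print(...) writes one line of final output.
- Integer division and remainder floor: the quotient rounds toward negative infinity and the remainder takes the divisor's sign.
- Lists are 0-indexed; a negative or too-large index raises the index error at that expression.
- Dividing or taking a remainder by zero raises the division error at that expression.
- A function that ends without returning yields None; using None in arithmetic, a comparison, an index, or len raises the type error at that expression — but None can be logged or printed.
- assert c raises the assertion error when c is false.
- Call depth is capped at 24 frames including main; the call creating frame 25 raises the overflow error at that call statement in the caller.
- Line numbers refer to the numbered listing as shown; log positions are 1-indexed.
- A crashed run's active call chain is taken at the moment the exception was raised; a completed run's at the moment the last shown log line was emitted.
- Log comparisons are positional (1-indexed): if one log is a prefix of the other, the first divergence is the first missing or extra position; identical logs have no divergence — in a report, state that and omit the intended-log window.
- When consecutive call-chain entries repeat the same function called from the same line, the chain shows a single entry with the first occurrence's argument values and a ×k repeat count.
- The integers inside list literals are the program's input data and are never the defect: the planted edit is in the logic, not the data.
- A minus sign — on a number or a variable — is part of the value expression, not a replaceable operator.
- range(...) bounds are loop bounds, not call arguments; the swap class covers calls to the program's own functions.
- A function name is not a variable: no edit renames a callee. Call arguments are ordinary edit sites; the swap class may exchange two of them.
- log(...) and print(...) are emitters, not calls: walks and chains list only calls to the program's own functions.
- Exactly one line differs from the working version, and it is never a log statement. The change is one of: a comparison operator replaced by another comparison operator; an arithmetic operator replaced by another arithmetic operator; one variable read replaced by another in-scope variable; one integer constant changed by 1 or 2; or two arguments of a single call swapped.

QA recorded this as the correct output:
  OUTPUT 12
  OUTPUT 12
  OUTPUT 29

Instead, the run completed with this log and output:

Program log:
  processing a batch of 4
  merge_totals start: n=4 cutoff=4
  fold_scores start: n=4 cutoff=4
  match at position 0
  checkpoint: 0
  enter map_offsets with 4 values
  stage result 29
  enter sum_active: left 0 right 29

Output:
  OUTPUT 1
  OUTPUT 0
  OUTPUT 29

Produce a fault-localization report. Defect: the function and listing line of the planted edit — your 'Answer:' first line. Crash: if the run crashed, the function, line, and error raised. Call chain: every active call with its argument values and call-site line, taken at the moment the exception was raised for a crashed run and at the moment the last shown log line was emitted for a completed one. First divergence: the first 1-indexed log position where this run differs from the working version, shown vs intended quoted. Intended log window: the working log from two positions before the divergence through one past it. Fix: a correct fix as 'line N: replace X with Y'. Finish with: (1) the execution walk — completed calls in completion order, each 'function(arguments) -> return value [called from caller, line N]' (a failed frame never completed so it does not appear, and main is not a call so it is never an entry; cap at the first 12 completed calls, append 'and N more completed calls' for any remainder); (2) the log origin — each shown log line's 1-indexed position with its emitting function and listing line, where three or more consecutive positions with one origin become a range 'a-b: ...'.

Answer: the defect is in merge_totals at line 12.
Core observation: Position 5 is the first bad log line: 'checkpoint: 0' should read 'checkpoint: 12'.
Call chain: main -> sum_active(0, 29) (called at line 38).
First divergence: position 5; shown 'checkpoint: 0' vs intended 'checkpoint: 12'.
Intended log window:
  3: fold_scores start: n=4 cutoff=4
  4: match at position 0
  5: checkpoint: 12
  6: enter map_offsets with 4 values
Execution walk:
  fold_scores([4, 2, 11, 12], 4) -> 0  [called from merge_totals, line 9]
  merge_totals([4, 2, 11, 12], 4) -> 0  [called from main, line 34]
  map_offsets([4, 2, 11, 12]) -> 29  [called from main, line 36]
  sum_active(0, 29) -> 1  [called from main, line 38]
Log origin:
  1: emitted by main (line 33)
  2: emitted by merge_totals (line 8)
  3: emitted by fold_scores (line 2)
  4: emitted by merge_totals (line 10)
  5: emitted by main (line 35)
  6: emitted by map_offsets (line 15)
  7: emitted by main (line 37)
  8: emitted by sum_active (line 22)
A correct fix: line 12: replace `acc` with `rate`.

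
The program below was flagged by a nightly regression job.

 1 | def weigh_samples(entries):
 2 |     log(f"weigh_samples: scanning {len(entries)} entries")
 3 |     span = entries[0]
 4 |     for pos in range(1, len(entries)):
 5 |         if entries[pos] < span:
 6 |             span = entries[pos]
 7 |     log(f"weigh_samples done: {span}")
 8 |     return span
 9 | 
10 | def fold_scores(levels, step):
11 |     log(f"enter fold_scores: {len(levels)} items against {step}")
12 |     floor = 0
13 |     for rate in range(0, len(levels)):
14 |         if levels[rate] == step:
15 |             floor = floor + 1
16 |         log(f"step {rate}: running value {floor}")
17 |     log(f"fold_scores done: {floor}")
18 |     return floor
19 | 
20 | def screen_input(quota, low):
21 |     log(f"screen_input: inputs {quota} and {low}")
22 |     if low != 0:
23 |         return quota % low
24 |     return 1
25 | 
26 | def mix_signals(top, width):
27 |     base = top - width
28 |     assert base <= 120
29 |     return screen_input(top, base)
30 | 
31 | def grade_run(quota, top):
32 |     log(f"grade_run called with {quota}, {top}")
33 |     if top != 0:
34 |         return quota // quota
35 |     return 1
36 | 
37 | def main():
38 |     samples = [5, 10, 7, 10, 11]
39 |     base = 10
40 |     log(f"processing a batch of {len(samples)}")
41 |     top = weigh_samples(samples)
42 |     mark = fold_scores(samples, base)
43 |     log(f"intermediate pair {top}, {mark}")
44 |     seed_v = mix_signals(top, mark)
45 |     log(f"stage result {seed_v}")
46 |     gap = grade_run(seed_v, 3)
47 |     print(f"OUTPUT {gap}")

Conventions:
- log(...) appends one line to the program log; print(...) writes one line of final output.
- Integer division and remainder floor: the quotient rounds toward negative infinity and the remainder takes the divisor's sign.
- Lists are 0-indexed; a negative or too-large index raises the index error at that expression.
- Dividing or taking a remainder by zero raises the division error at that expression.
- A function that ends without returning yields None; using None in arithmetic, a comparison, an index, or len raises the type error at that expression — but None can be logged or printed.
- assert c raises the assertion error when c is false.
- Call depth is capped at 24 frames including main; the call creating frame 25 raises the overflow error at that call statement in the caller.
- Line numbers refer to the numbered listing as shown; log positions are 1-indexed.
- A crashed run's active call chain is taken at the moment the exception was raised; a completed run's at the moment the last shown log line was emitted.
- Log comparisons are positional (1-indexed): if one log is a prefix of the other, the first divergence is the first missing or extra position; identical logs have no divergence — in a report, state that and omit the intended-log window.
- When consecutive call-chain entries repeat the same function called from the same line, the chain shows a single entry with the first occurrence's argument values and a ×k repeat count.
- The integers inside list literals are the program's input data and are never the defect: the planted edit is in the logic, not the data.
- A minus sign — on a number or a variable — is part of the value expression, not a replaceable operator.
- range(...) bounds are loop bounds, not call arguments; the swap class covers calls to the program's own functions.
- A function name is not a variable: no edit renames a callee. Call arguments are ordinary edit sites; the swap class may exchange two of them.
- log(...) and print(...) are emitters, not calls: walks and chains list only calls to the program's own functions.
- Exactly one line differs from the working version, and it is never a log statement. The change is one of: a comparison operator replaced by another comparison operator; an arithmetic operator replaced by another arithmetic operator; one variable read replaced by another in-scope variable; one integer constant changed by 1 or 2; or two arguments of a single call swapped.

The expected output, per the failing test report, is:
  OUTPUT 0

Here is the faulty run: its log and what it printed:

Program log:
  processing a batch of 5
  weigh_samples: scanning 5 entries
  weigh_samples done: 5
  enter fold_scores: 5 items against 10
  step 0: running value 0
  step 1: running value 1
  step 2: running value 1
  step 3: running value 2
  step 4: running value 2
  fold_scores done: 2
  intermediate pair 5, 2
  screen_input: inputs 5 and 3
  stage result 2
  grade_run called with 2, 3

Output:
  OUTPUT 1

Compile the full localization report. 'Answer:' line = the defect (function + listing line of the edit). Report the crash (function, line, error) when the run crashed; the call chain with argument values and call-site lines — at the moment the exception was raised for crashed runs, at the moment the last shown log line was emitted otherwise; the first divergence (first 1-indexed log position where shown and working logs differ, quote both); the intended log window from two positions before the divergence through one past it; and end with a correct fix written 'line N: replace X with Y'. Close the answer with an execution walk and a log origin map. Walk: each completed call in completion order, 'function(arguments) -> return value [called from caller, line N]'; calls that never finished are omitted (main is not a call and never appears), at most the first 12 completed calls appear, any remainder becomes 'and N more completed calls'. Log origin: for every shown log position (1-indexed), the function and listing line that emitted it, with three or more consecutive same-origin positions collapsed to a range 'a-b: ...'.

Answer: the defect is in grade_run at line 34.
Key observation: The logs agree in full; only the final output differs.
Call chain: main -> grade_run(2, 3) (called at line 46).
First divergence: none (the log streams are identical).
Execution walk:
  weigh_samples([5, 10, 7, 10, 11]) -> 5  [called from main, line 41]
  fold_scores([5, 10, 7, 10, 11], 10) -> 2  [called from main, line 42]
  screen_input(5, 3) -> 2  [called from mix_signals, line 29]
  mix_signals(5, 2) -> 2  [called from main, line 44]
  grade_run(2, 3) -> 1  [called from main, line 46]
Log origin:
  1 — main, line 40
  2 — weigh_samples, line 2
  3 — weigh_samples, line 7
  4 — fold_scores, line 11
  5-9 — fold_scores, line 16
  10 — fold_scores, line 17
  11 — main, line 43
  12 — screen_input, line 21
  13 — main, line 45
  14 — grade_run, line 32
A correct fix: line 34: replace `quota // quota` with `quota // top`.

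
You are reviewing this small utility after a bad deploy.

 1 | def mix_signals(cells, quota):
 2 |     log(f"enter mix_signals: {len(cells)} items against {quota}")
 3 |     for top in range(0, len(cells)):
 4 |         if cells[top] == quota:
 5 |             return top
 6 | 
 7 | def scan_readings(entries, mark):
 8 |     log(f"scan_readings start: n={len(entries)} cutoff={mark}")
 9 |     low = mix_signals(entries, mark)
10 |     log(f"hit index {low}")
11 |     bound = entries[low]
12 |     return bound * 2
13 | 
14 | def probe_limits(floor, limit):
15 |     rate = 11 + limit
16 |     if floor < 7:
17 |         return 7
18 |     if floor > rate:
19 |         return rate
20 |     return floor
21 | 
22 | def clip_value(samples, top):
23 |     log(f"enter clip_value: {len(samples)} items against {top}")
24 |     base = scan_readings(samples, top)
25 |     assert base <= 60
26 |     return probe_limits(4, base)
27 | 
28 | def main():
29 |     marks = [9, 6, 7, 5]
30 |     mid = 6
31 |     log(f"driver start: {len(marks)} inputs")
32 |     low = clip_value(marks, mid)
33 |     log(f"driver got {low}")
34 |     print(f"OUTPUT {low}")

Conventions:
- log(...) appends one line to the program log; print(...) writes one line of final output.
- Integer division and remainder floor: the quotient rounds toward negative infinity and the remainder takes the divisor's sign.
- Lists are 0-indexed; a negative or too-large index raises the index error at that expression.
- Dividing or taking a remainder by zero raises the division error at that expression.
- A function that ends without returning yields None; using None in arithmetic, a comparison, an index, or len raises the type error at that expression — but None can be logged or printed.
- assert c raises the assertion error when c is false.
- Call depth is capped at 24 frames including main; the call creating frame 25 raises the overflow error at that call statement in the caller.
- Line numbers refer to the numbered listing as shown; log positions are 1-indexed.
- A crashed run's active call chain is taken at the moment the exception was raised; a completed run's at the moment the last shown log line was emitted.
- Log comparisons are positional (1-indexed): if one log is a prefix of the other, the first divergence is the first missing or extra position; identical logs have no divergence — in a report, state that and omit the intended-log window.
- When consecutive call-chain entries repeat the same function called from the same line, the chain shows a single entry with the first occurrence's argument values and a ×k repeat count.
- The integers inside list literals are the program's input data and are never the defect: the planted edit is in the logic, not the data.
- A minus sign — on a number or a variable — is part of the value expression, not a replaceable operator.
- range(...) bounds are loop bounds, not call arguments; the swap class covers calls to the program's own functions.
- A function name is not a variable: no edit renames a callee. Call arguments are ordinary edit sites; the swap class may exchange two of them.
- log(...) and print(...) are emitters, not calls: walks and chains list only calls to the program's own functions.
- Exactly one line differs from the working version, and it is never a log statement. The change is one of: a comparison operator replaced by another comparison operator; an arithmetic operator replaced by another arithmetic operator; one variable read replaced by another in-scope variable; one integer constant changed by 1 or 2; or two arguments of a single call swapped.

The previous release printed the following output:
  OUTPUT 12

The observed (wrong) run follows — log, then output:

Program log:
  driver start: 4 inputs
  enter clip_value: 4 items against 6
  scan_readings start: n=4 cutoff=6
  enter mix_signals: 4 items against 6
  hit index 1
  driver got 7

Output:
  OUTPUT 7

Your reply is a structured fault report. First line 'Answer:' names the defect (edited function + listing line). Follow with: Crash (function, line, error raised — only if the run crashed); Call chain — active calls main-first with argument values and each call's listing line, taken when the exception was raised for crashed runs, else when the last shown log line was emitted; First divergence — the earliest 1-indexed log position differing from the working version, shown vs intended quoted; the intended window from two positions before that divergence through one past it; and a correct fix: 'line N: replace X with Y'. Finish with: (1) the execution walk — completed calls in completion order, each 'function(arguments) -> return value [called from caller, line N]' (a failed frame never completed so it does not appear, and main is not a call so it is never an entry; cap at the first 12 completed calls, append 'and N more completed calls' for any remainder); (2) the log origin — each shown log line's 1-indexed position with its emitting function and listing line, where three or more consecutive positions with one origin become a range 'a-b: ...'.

Answer: the defect is in clip_value at line 26.
Key observation: Log line 6 is where behavior first shows: 'driver got 7' appears instead of 'driver got 12'.
Call chain: main.
First divergence: position 6; shown 'driver got 7' vs intended 'driver got 12'.
Intended log window:
  4: enter mix_signals: 4 items against 6
  5: hit index 1
  6: driver got 12
Execution walk:
  mix_signals([9, 6, 7, 5], 6) -> 1  [called from scan_readings, line 9]
  scan_readings([9, 6, 7, 5], 6) -> 12  [called from clip_value, line 24]
  probe_limits(4, 12) -> 7  [called from clip_value, line 26]
  clip_value([9, 6, 7, 5], 6) -> 7  [called from main, line 32]
Log origins:
  1: from main, line 31
  2: from clip_value, line 23
  3: from scan_readings, line 8
  4: from mix_signals, line 2
  5: from scan_readings, line 10
  6: from main, line 33
A correct fix: line 26: replace `probe_limits(4, base)` with `probe_limits(base, 4)`.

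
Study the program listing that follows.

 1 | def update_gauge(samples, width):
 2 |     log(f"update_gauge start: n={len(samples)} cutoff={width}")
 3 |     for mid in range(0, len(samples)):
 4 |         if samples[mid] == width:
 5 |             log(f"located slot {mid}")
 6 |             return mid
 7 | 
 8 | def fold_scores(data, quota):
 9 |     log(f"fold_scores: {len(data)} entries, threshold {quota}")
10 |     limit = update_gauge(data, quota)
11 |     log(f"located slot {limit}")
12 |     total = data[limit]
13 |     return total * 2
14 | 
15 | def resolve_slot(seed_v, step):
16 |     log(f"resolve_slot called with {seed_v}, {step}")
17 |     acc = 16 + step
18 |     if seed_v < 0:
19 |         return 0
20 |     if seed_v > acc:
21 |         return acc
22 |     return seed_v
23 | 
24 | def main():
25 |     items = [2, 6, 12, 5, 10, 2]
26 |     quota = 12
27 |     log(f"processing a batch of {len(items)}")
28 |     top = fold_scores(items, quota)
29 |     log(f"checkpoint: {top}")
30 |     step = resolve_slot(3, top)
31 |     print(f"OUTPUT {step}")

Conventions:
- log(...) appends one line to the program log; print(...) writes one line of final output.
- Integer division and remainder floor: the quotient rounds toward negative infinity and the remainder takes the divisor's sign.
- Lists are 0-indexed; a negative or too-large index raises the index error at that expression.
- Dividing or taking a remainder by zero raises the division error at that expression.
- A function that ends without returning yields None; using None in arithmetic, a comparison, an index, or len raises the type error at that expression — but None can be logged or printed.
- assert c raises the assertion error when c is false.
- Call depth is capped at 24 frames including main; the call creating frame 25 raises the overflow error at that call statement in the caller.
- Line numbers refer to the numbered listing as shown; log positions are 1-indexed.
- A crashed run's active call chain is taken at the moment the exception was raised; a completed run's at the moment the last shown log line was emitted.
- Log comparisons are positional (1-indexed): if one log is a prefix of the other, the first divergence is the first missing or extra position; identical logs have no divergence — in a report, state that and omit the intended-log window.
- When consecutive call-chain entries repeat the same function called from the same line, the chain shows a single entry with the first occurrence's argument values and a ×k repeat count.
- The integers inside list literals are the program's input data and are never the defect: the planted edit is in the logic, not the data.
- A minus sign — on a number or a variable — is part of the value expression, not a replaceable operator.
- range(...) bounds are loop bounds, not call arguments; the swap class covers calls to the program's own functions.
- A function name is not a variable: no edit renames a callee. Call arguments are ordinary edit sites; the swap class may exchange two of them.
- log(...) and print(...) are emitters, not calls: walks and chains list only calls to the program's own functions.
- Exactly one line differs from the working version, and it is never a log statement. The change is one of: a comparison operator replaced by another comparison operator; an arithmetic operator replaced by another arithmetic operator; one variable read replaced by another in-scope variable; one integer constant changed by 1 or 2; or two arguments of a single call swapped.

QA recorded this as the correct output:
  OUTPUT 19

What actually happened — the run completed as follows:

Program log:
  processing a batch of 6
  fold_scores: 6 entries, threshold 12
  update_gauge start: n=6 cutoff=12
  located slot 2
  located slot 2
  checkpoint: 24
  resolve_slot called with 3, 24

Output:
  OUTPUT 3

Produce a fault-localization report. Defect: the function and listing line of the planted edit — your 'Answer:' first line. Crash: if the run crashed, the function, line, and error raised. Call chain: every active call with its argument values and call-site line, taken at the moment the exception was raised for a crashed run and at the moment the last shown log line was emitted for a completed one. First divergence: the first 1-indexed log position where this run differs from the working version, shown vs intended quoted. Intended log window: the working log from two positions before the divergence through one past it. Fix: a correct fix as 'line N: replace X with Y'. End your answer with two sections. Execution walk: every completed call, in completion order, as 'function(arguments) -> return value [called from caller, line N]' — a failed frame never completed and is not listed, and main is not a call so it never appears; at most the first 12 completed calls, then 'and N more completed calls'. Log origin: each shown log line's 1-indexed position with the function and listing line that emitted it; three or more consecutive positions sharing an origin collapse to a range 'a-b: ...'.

Answer: the defect is in main at line 30.
The tell: Log line 7 is where behavior first shows: 'resolve_slot called with 3, 24' appears instead of 'resolve_slot called with 24, 3'.
Call chain: main -> resolve_slot(3, 24) (called at line 30).
First divergence: position 7; shown 'resolve_slot called with 3, 24' vs intended 'resolve_slot called with 24, 3'.
Intended log window:
  5: located slot 2
  6: checkpoint: 24
  7: resolve_slot called with 24, 3
Execution walk:
  update_gauge([2, 6, 12, 5, 10, 2], 12) -> 2  [called from fold_scores, line 10]
  fold_scores([2, 6, 12, 5, 10, 2], 12) -> 24  [called from main, line 28]
  resolve_slot(3, 24) -> 3  [called from main, line 30]
Log line origins:
  1: logged in main at line 27
  2: logged in fold_scores at line 9
  3: logged in update_gauge at line 2
  4: logged in update_gauge at line 5
  5: logged in fold_scores at line 11
  6: logged in main at line 29
  7: logged in resolve_slot at line 16
A correct fix: line 30: replace `resolve_slot(3, top)` with `resolve_slot(top, 3)`.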